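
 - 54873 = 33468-88341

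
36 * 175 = 6300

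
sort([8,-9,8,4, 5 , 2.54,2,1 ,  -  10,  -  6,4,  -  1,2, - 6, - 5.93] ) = [  -  10, - 9, - 6, - 6 ,  -  5.93,-1,1,2,2,2.54,4, 4,  5,8, 8]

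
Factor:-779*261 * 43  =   - 8742717 = - 3^2 * 19^1*29^1*41^1*  43^1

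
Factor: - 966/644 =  - 2^(-1)*3^1 = - 3/2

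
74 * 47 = 3478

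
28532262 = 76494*373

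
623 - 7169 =- 6546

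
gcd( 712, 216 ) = 8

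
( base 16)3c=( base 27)26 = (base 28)24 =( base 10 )60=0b111100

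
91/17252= 91/17252 = 0.01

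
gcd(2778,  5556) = 2778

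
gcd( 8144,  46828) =2036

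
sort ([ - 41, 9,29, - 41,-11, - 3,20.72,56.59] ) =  [ - 41, - 41, - 11,  -  3,9,20.72,29,56.59]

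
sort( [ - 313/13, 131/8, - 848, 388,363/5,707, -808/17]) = [ - 848, - 808/17, - 313/13, 131/8,363/5,388,707] 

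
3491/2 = 3491/2 = 1745.50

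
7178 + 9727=16905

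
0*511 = 0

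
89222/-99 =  - 902 + 76/99 = - 901.23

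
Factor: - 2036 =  - 2^2*509^1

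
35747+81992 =117739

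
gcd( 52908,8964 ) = 12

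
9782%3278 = 3226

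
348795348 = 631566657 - 282771309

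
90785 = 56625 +34160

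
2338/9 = 2338/9 = 259.78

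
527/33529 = 527/33529 =0.02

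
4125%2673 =1452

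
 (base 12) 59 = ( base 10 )69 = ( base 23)30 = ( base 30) 29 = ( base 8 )105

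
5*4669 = 23345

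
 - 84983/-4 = 21245+3/4 = 21245.75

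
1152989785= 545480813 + 607508972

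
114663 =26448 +88215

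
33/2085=11/695 = 0.02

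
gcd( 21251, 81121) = 1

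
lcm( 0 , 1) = 0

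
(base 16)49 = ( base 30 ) 2d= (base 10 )73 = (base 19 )3g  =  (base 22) 37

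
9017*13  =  117221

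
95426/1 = 95426 = 95426.00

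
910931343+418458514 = 1329389857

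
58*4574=265292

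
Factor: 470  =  2^1*5^1 * 47^1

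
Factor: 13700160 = 2^6*3^2*5^1 * 67^1*71^1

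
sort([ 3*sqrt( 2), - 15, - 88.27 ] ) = [ -88.27, - 15,3*sqrt( 2 )] 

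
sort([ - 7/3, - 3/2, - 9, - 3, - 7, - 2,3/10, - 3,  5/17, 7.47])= [ - 9,  -  7,-3, - 3,  -  7/3, - 2, - 3/2 , 5/17,3/10, 7.47]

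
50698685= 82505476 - 31806791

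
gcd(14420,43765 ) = 5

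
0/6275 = 0  =  0.00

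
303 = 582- 279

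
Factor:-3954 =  -2^1 * 3^1*659^1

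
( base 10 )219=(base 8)333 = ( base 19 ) ba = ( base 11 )18a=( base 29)7G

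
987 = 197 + 790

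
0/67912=0 = 0.00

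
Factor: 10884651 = 3^1*163^1*22259^1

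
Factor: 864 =2^5 * 3^3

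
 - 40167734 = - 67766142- - 27598408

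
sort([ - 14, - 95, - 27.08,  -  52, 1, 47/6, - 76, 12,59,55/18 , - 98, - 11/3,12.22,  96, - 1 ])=[ - 98, - 95, - 76 , - 52,  -  27.08 , - 14 ,-11/3 , - 1, 1,55/18, 47/6 , 12,  12.22,59,  96]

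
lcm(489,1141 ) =3423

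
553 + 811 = 1364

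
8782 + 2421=11203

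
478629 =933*513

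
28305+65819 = 94124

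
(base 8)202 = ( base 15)8a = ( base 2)10000010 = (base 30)4A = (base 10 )130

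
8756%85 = 1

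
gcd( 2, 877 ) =1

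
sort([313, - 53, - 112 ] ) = [-112,-53 , 313 ]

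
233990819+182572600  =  416563419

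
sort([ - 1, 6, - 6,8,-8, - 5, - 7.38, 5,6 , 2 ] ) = [-8, - 7.38, - 6, - 5,  -  1,2, 5, 6,6 , 8] 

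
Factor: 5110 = 2^1*5^1*7^1*73^1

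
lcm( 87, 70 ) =6090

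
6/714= 1/119= 0.01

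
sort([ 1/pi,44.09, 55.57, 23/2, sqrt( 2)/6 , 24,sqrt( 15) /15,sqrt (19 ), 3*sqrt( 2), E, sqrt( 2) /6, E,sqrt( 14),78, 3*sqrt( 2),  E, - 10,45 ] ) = [ - 10, sqrt(2)/6, sqrt ( 2)/6,  sqrt( 15 )/15, 1/pi,E,  E,E,sqrt(14 ), 3*sqrt(2),3*sqrt( 2 ), sqrt(19),  23/2, 24, 44.09, 45, 55.57, 78]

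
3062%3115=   3062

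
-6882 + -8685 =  - 15567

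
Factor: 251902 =2^1*7^1* 19^1*947^1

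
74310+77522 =151832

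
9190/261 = 35+55/261 = 35.21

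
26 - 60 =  - 34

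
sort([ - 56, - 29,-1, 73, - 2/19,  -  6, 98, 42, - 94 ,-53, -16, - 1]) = [-94,  -  56,-53, - 29,- 16, - 6,  -  1,-1,-2/19, 42,73, 98 ] 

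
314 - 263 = 51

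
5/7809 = 5/7809 = 0.00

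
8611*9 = 77499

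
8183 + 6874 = 15057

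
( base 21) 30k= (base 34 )15h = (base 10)1343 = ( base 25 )23I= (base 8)2477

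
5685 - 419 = 5266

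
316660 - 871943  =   - 555283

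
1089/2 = 1089/2  =  544.50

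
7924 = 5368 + 2556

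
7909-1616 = 6293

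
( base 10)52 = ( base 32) 1K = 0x34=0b110100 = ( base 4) 310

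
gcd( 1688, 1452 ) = 4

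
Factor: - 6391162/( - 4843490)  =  5^( - 1)*41^2 * 79^( - 1)  *1901^1*6131^( - 1 ) = 3195581/2421745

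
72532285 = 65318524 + 7213761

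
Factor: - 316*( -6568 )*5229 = 10852726752=2^5 * 3^2*7^1*79^1*83^1 * 821^1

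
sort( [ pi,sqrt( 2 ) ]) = [ sqrt ( 2),pi]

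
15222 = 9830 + 5392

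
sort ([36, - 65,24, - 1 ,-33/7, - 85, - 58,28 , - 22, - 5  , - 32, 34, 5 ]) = [ - 85, - 65, - 58, - 32, - 22 ,-5, - 33/7, - 1, 5,24, 28,34, 36]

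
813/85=813/85 = 9.56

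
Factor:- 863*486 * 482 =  - 202159476 = - 2^2*3^5*241^1*863^1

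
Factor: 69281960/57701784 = 3^( - 1) * 5^1*7^(-1)*11^1  *19^( - 1 )*101^1*1559^1 *18077^( - 1) = 8660245/7212723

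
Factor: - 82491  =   - 3^1 * 31^1*887^1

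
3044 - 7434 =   -  4390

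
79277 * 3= 237831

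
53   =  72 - 19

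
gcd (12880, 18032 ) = 2576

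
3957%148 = 109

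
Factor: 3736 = 2^3*467^1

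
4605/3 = 1535 = 1535.00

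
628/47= 13  +  17/47 = 13.36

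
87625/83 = 1055 + 60/83=1055.72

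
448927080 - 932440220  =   - 483513140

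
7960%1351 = 1205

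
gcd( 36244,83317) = 221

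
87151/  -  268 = - 87151/268 = - 325.19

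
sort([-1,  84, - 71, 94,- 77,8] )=[ - 77 , - 71,  -  1,8,84,94]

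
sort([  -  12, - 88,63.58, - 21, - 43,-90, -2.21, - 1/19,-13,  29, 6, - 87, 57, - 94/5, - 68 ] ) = [ - 90, - 88, - 87 , - 68,-43, - 21, - 94/5, - 13,-12, - 2.21, - 1/19, 6, 29, 57,63.58] 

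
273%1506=273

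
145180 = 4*36295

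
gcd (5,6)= 1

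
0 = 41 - 41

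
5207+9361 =14568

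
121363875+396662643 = 518026518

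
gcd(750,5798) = 2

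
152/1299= 152/1299 = 0.12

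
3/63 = 1/21 = 0.05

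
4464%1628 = 1208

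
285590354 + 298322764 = 583913118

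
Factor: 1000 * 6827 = 6827000 = 2^3*5^3*6827^1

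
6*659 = 3954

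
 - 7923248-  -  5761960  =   - 2161288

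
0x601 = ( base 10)1537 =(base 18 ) 4D7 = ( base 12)A81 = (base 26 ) 273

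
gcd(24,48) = 24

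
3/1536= 1/512= 0.00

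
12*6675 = 80100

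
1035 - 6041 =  - 5006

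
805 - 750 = 55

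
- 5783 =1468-7251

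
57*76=4332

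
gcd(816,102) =102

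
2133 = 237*9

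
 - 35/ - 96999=5/13857 = 0.00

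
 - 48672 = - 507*96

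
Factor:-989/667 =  - 29^( - 1)*43^1 = - 43/29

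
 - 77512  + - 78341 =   -  155853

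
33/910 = 33/910 = 0.04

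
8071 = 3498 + 4573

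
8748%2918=2912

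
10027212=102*98306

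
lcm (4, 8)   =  8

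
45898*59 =2707982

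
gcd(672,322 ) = 14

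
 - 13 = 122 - 135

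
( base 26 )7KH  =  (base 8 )12225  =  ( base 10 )5269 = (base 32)54l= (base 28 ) 6K5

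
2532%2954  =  2532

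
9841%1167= 505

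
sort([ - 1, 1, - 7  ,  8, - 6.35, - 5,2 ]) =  [ - 7, - 6.35,-5, - 1,1, 2, 8]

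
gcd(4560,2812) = 76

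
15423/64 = 15423/64 = 240.98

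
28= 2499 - 2471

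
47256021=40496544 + 6759477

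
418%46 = 4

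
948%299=51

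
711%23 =21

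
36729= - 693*(  -  53)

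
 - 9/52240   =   - 9/52240  =  - 0.00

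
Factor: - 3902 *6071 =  - 2^1*13^1*467^1*1951^1 = - 23689042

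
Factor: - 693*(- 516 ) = 357588=2^2*3^3*7^1*11^1*43^1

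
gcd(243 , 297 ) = 27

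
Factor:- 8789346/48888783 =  - 2^1*73^1*6689^1*5432087^( - 1 ) = -976594/5432087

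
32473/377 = 86 +51/377 = 86.14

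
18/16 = 1 + 1/8= 1.12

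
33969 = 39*871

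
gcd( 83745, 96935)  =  5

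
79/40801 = 79/40801 = 0.00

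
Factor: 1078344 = 2^3 * 3^2*17^1* 881^1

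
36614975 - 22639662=13975313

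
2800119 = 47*59577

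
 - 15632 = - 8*1954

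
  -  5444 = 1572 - 7016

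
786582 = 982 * 801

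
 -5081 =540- 5621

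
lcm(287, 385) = 15785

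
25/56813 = 25/56813 = 0.00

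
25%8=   1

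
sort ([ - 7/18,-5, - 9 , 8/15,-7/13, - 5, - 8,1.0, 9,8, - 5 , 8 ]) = [ - 9, - 8, - 5, -5, - 5, - 7/13, - 7/18, 8/15, 1.0,8, 8,9]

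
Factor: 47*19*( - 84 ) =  - 75012 = - 2^2*3^1*7^1*19^1*47^1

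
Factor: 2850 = 2^1 * 3^1*5^2*19^1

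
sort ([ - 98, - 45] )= [  -  98, - 45 ] 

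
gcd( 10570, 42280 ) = 10570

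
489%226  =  37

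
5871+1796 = 7667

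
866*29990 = 25971340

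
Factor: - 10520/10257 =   -  2^3 * 3^( - 1) * 5^1*13^(  -  1) = -  40/39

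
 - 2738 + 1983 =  - 755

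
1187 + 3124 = 4311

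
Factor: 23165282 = 2^1 * 7^1*1654663^1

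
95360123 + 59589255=154949378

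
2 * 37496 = 74992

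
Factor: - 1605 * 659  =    -  1057695  =  - 3^1*5^1*107^1 * 659^1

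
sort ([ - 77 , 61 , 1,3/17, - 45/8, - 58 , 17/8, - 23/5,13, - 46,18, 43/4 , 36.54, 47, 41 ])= [ - 77, - 58, - 46, - 45/8, - 23/5, 3/17, 1 , 17/8,  43/4, 13, 18, 36.54, 41, 47, 61] 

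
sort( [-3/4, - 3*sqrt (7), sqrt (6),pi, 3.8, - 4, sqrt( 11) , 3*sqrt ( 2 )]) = [ - 3*sqrt( 7 ), - 4, - 3/4,sqrt( 6), pi, sqrt(11),3.8,3*sqrt ( 2 )] 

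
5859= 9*651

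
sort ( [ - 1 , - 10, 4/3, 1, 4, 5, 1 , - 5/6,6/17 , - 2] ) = [ - 10, - 2, - 1, - 5/6,6/17, 1,1,  4/3, 4,5 ] 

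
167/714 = 167/714 =0.23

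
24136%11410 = 1316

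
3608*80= 288640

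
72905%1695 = 20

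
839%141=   134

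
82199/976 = 84 + 215/976=84.22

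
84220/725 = 16844/145 = 116.17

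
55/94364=55/94364 = 0.00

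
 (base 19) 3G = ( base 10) 73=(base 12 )61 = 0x49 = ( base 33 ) 27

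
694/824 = 347/412 = 0.84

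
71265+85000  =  156265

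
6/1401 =2/467 = 0.00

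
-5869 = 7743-13612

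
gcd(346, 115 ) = 1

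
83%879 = 83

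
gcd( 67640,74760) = 3560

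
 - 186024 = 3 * ( - 62008 )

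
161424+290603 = 452027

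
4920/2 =2460 = 2460.00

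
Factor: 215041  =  359^1*599^1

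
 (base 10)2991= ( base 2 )101110101111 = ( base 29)3g4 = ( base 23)5f1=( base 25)4jg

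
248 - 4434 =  - 4186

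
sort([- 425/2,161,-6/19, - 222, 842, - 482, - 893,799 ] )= [ - 893, - 482, - 222, - 425/2, - 6/19, 161, 799,842]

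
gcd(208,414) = 2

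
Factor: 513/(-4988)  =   - 2^( - 2 )*3^3 *19^1* 29^(- 1) * 43^(-1 ) 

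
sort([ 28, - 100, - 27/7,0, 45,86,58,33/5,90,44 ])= [ - 100, - 27/7, 0 , 33/5,28,44,45,58, 86, 90]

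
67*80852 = 5417084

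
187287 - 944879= -757592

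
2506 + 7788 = 10294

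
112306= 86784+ 25522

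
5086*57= 289902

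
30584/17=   30584/17 = 1799.06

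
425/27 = 15 + 20/27 = 15.74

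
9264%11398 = 9264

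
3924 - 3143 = 781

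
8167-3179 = 4988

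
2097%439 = 341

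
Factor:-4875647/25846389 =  - 3^( - 2 )*7^2* 19^1*67^( - 1 )*5237^1*42863^(-1) 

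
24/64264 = 3/8033 = 0.00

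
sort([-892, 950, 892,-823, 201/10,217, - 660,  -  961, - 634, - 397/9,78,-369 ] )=[-961,-892, - 823, - 660, - 634, - 369,-397/9,201/10,78,217, 892,950]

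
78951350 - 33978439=44972911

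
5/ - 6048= -1  +  6043/6048 = - 0.00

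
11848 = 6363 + 5485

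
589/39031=589/39031 = 0.02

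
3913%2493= 1420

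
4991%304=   127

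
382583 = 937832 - 555249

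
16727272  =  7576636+9150636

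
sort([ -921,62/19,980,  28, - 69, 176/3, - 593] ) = [ -921, - 593,  -  69 , 62/19,28, 176/3, 980 ]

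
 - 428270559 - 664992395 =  - 1093262954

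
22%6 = 4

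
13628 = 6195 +7433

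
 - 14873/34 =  - 438 + 19/34 = -437.44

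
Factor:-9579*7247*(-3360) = 2^5* 3^2*5^1*7^1*31^1 *103^1 * 7247^1 = 233247883680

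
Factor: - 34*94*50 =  - 2^3 *5^2 * 17^1 * 47^1 = - 159800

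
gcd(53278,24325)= 1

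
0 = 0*5496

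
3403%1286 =831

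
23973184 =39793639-15820455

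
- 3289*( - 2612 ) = 8590868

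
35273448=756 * 46658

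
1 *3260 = 3260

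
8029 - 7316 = 713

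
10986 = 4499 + 6487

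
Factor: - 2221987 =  - 31^1*229^1 * 313^1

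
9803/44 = 222 + 35/44 = 222.80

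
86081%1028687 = 86081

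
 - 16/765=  - 1 + 749/765 = - 0.02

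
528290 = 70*7547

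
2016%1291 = 725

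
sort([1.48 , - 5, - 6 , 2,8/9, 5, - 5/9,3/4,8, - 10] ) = [ - 10, - 6, - 5, - 5/9,3/4, 8/9, 1.48, 2,5,8 ] 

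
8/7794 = 4/3897 =0.00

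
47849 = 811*59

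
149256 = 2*74628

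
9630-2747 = 6883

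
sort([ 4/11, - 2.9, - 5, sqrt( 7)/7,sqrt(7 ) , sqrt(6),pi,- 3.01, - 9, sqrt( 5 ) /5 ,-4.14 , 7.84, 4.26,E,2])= [ - 9, - 5, - 4.14, - 3.01, - 2.9, 4/11,sqrt( 7)/7,sqrt(5 )/5,  2, sqrt( 6 ),sqrt( 7 ) , E,pi,  4.26, 7.84] 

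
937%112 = 41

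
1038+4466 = 5504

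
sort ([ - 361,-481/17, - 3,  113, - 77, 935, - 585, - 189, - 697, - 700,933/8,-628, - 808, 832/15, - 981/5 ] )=[ -808, - 700  , - 697, -628, - 585,- 361,-981/5, - 189, - 77, - 481/17, - 3,832/15,113,933/8,935]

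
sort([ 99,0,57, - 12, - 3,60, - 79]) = [ - 79, - 12, - 3,0,57, 60, 99]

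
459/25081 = 459/25081 = 0.02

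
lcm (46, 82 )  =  1886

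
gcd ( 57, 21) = 3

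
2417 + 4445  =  6862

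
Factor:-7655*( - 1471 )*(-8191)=-92234796455 = - 5^1* 1471^1* 1531^1* 8191^1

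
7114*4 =28456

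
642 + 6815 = 7457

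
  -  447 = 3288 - 3735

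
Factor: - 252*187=  -  47124 = - 2^2 * 3^2*7^1 * 11^1*17^1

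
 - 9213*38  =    -  350094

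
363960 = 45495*8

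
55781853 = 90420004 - 34638151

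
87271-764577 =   -  677306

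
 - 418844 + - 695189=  - 1114033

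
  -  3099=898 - 3997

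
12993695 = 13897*935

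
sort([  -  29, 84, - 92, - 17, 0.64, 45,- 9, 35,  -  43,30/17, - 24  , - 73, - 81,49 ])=[ - 92, - 81, - 73, - 43, - 29,-24 , - 17, - 9, 0.64, 30/17, 35, 45,49, 84] 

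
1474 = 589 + 885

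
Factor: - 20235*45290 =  - 916443150 =- 2^1*3^1*5^2*7^1*19^1*71^1 *647^1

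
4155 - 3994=161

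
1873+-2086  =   - 213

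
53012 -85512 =  -  32500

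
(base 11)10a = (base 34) 3t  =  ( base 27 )4n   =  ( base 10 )131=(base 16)83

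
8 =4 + 4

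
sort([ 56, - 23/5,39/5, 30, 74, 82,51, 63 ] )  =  [-23/5, 39/5, 30, 51 , 56, 63, 74,82]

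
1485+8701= 10186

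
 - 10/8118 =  - 5/4059  =  - 0.00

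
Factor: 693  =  3^2*7^1*11^1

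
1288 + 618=1906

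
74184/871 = 85  +  149/871=85.17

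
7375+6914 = 14289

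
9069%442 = 229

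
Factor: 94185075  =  3^1*5^2* 1255801^1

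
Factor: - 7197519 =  - 3^1 * 7^1*89^1*3851^1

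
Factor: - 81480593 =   -  59^1*1381027^1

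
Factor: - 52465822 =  - 2^1*26232911^1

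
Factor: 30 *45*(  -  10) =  - 2^2*3^3*5^3 = - 13500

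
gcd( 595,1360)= 85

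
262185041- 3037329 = 259147712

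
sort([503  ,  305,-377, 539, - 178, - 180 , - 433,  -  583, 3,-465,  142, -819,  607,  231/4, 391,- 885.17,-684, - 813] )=[- 885.17 ,- 819, - 813 , - 684,- 583, - 465, - 433, - 377,-180, - 178,  3, 231/4,142 , 305,391, 503,539, 607 ] 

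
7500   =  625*12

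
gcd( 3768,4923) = 3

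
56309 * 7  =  394163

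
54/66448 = 27/33224 = 0.00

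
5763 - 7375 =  - 1612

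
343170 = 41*8370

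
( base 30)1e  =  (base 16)2C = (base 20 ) 24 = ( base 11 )40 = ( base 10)44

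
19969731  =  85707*233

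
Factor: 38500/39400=385/394=2^( - 1 ) * 5^1*7^1*11^1*197^( - 1)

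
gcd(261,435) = 87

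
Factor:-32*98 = - 2^6*7^2 = - 3136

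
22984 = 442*52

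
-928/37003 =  - 928/37003= -0.03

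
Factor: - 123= -3^1*41^1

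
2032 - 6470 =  - 4438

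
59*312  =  18408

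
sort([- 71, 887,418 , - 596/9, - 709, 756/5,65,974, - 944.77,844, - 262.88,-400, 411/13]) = [-944.77, - 709, - 400, - 262.88, - 71, - 596/9, 411/13,65, 756/5,418, 844, 887,974 ] 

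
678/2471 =678/2471 = 0.27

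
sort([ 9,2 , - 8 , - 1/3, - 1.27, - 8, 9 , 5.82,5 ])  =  [-8,  -  8, - 1.27 , -1/3,2,5,  5.82, 9 , 9] 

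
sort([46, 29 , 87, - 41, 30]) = [ -41, 29, 30, 46,  87]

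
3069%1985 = 1084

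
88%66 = 22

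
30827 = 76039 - 45212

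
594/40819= 594/40819= 0.01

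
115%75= 40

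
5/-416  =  -5/416 = - 0.01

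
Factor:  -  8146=- 2^1*4073^1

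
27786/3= 9262 =9262.00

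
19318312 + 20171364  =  39489676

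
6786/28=3393/14 = 242.36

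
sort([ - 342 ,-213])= [-342, - 213]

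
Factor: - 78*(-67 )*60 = 2^3*3^2*5^1*13^1*67^1 = 313560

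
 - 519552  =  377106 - 896658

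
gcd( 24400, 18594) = 2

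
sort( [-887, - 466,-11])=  [ - 887, - 466, - 11]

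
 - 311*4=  - 1244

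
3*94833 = 284499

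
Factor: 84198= 2^1*3^1*14033^1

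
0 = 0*8076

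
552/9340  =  138/2335  =  0.06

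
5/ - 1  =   - 5 + 0/1 = - 5.00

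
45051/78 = 577 + 15/26 = 577.58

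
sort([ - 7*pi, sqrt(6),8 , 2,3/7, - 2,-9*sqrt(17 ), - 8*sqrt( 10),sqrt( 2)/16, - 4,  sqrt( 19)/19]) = [-9*sqrt( 17),-8*sqrt( 10 ),-7*pi, - 4, - 2,sqrt(2)/16,sqrt ( 19)/19, 3/7,  2,  sqrt(6 ),8 ]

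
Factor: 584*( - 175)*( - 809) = 82679800 =2^3 * 5^2 * 7^1*73^1 * 809^1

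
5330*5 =26650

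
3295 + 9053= 12348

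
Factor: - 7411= -7411^1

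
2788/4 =697 = 697.00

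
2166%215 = 16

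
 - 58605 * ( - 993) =58194765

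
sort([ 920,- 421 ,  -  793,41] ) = [ - 793,-421,41,920]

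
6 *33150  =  198900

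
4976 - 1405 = 3571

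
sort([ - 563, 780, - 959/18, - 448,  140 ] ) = [ - 563, - 448, - 959/18, 140,780 ] 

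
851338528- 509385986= 341952542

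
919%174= 49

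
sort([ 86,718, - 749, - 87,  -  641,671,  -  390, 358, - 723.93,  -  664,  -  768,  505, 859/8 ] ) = [-768 ,-749,-723.93, - 664, - 641, - 390,-87,86,859/8, 358,505, 671,718 ] 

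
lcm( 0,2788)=0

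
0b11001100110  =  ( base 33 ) 1gl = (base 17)5b6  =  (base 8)3146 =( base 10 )1638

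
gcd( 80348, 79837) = 1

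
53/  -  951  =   - 1 + 898/951= - 0.06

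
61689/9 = 20563/3 = 6854.33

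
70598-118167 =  -47569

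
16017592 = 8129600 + 7887992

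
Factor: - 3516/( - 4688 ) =2^ (  -  2 )*3^1 = 3/4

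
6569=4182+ 2387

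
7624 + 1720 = 9344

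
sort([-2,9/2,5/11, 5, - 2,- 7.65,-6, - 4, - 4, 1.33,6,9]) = [ - 7.65, - 6, - 4, - 4, - 2, - 2, 5/11,1.33,9/2,  5,6, 9] 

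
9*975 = 8775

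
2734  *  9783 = 26746722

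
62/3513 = 62/3513  =  0.02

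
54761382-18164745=36596637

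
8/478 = 4/239 = 0.02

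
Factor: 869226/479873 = 2^1*3^1* 277^1*311^( -1)*523^1*1543^( - 1) 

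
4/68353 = 4/68353 = 0.00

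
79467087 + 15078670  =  94545757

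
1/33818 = 1/33818= 0.00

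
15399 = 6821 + 8578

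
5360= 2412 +2948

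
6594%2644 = 1306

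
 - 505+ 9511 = 9006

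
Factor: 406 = 2^1 * 7^1*29^1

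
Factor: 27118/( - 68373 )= - 2^1 * 3^( - 2 )*7^1*13^1*71^( - 1)*107^( - 1)*149^1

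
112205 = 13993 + 98212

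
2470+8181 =10651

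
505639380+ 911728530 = 1417367910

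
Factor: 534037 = 7^1 *23^1*31^1*107^1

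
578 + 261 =839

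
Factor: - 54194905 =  - 5^1*10838981^1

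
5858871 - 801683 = 5057188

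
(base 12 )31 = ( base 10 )37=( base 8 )45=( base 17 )23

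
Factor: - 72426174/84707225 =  - 2^1*3^1*5^( - 2)*19^( - 1)* 151^( - 1)*1181^( - 1)*12071029^1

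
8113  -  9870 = - 1757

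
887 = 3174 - 2287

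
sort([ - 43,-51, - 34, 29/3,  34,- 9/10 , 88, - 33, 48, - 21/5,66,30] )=[ -51,- 43,-34,  -  33, - 21/5,  -  9/10,29/3,30,34,48, 66, 88]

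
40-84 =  - 44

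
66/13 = 5 + 1/13 =5.08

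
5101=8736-3635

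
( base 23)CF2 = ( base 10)6695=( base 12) 3A5B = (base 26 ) 9nd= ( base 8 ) 15047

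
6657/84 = 317/4 = 79.25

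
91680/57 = 30560/19 = 1608.42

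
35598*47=1673106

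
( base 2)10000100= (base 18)76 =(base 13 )a2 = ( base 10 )132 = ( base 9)156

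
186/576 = 31/96 = 0.32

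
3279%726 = 375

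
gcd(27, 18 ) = 9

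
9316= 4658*2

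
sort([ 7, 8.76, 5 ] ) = [5, 7,  8.76]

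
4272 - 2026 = 2246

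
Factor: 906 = 2^1*3^1 * 151^1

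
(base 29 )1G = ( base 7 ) 63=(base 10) 45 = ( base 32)1D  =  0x2d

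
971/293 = 3+92/293= 3.31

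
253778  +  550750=804528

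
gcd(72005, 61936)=1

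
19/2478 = 19/2478= 0.01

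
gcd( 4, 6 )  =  2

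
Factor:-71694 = - 2^1 * 3^2* 7^1 * 569^1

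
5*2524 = 12620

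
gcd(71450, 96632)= 2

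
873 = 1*873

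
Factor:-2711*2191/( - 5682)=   2^(-1 )*3^( - 1)*7^1 * 313^1 *947^( -1) * 2711^1 = 5939801/5682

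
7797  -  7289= 508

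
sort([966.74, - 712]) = [ - 712,966.74]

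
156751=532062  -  375311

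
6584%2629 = 1326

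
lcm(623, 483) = 42987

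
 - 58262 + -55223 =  - 113485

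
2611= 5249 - 2638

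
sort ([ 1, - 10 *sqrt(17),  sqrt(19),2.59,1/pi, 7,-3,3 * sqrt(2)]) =[ - 10*sqrt( 17), - 3,  1/pi, 1, 2.59,3* sqrt( 2),sqrt ( 19 ),7]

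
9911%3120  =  551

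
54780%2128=1580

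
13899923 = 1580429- - 12319494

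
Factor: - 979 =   -  11^1*89^1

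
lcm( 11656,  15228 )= 944136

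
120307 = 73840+46467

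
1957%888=181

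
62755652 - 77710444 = -14954792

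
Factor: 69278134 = 2^1*37^1 * 67^1 * 89^1 * 157^1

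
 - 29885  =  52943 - 82828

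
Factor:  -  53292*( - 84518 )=2^3*3^1*7^1*4441^1*6037^1 = 4504133256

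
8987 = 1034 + 7953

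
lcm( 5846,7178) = 567062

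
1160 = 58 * 20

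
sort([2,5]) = [2, 5 ] 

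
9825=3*3275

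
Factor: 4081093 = 137^1*29789^1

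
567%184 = 15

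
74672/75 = 995+47/75=995.63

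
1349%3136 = 1349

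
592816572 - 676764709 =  - 83948137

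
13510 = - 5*( - 2702)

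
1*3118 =3118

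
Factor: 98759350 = 2^1*5^2*1975187^1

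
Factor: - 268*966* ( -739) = 191318232=2^3 * 3^1*7^1 * 23^1*67^1*739^1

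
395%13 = 5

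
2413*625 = 1508125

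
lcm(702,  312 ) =2808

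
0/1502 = 0 = 0.00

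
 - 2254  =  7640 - 9894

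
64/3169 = 64/3169 = 0.02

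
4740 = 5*948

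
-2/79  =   - 2/79 =- 0.03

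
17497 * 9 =157473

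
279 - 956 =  - 677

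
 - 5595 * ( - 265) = 1482675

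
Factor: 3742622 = 2^1*13^1*143947^1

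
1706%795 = 116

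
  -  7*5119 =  - 35833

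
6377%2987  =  403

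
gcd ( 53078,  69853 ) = 1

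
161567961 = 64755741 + 96812220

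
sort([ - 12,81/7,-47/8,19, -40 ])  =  [ - 40, - 12, - 47/8,81/7, 19 ]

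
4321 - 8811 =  - 4490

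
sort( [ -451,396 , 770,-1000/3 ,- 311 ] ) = [ - 451 , - 1000/3 , - 311 , 396, 770 ] 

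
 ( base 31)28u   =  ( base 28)2MG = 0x898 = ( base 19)61F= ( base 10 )2200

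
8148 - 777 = 7371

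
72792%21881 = 7149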